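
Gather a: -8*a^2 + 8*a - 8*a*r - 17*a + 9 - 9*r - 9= -8*a^2 + a*(-8*r - 9) - 9*r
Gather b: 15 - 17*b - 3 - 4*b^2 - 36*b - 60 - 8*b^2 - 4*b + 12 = -12*b^2 - 57*b - 36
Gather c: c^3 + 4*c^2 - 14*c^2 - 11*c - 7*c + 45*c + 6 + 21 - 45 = c^3 - 10*c^2 + 27*c - 18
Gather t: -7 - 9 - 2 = -18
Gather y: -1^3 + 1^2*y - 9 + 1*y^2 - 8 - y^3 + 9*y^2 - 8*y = -y^3 + 10*y^2 - 7*y - 18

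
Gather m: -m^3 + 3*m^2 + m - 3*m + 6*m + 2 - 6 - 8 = -m^3 + 3*m^2 + 4*m - 12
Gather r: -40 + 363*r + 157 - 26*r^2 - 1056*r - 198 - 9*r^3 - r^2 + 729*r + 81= -9*r^3 - 27*r^2 + 36*r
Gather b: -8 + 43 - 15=20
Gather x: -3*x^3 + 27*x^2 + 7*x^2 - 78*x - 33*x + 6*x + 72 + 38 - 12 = -3*x^3 + 34*x^2 - 105*x + 98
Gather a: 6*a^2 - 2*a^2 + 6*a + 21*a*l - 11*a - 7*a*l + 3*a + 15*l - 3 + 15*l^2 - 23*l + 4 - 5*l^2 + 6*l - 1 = 4*a^2 + a*(14*l - 2) + 10*l^2 - 2*l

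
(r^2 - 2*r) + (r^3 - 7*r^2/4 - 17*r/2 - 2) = r^3 - 3*r^2/4 - 21*r/2 - 2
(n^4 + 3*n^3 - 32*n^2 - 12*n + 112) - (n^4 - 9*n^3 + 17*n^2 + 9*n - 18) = 12*n^3 - 49*n^2 - 21*n + 130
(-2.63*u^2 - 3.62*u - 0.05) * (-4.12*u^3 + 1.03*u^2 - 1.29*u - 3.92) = 10.8356*u^5 + 12.2055*u^4 - 0.1299*u^3 + 14.9279*u^2 + 14.2549*u + 0.196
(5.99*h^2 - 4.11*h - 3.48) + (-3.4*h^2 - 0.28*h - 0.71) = 2.59*h^2 - 4.39*h - 4.19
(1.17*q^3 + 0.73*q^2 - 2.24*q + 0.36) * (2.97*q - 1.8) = 3.4749*q^4 + 0.0621*q^3 - 7.9668*q^2 + 5.1012*q - 0.648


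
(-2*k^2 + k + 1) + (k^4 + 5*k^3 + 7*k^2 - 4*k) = k^4 + 5*k^3 + 5*k^2 - 3*k + 1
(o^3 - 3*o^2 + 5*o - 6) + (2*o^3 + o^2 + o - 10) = 3*o^3 - 2*o^2 + 6*o - 16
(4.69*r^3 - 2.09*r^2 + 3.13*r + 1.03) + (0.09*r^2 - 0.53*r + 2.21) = 4.69*r^3 - 2.0*r^2 + 2.6*r + 3.24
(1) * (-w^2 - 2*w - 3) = -w^2 - 2*w - 3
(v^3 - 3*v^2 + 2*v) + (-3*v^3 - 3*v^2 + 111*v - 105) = -2*v^3 - 6*v^2 + 113*v - 105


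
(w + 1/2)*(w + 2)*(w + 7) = w^3 + 19*w^2/2 + 37*w/2 + 7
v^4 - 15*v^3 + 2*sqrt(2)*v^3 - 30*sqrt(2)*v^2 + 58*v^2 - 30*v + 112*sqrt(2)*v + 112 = (v - 8)*(v - 7)*(v + sqrt(2))^2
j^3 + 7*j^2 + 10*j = j*(j + 2)*(j + 5)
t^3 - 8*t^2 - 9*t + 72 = (t - 8)*(t - 3)*(t + 3)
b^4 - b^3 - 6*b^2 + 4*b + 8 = (b - 2)^2*(b + 1)*(b + 2)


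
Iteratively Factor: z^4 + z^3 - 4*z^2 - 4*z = (z)*(z^3 + z^2 - 4*z - 4) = z*(z - 2)*(z^2 + 3*z + 2) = z*(z - 2)*(z + 1)*(z + 2)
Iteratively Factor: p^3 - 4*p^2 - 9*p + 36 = (p + 3)*(p^2 - 7*p + 12) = (p - 3)*(p + 3)*(p - 4)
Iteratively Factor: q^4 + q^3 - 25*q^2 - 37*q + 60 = (q + 4)*(q^3 - 3*q^2 - 13*q + 15) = (q - 1)*(q + 4)*(q^2 - 2*q - 15) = (q - 5)*(q - 1)*(q + 4)*(q + 3)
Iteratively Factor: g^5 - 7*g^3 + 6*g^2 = (g + 3)*(g^4 - 3*g^3 + 2*g^2) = g*(g + 3)*(g^3 - 3*g^2 + 2*g) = g*(g - 1)*(g + 3)*(g^2 - 2*g) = g*(g - 2)*(g - 1)*(g + 3)*(g)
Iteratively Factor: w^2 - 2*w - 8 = (w - 4)*(w + 2)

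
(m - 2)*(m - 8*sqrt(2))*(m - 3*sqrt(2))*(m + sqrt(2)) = m^4 - 10*sqrt(2)*m^3 - 2*m^3 + 26*m^2 + 20*sqrt(2)*m^2 - 52*m + 48*sqrt(2)*m - 96*sqrt(2)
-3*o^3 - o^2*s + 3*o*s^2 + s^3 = (-o + s)*(o + s)*(3*o + s)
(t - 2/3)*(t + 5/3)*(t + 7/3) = t^3 + 10*t^2/3 + 11*t/9 - 70/27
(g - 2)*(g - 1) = g^2 - 3*g + 2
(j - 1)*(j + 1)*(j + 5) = j^3 + 5*j^2 - j - 5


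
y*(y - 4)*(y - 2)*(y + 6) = y^4 - 28*y^2 + 48*y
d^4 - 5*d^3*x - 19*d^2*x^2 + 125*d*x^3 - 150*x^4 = (d - 5*x)*(d - 3*x)*(d - 2*x)*(d + 5*x)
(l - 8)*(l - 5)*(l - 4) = l^3 - 17*l^2 + 92*l - 160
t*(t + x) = t^2 + t*x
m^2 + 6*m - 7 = (m - 1)*(m + 7)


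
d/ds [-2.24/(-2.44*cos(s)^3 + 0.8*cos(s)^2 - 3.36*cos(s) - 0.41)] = (16.3968*cos(s)^2 - 3.584*cos(s) + 7.5264)*sin(s)/(2.44*cos(s)^3 - 0.8*cos(s)^2 + 3.36*cos(s) + 0.41)^2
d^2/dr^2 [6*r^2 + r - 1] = 12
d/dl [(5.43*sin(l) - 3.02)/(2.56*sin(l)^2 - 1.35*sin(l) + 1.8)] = (-13.9008*sin(l)^2 + 15.4624*sin(l) + 5.697)*cos(l)/(6.5536*sin(l)^4 - 6.912*sin(l)^3 + 11.0385*sin(l)^2 - 4.86*sin(l) + 3.24)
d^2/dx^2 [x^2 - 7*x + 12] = 2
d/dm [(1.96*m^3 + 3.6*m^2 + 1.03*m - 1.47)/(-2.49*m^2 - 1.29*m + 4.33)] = (-4.8804*m^4 - 5.0568*m^3 + 23.3811*m^2 + 23.8554*m + 2.5636)/(6.2001*m^4 + 6.4242*m^3 - 19.8993*m^2 - 11.1714*m + 18.7489)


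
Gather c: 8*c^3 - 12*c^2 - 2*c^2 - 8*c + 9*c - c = 8*c^3 - 14*c^2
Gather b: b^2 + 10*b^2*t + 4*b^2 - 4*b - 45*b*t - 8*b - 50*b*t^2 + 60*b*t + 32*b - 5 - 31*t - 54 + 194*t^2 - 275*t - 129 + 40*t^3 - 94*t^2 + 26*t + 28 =b^2*(10*t + 5) + b*(-50*t^2 + 15*t + 20) + 40*t^3 + 100*t^2 - 280*t - 160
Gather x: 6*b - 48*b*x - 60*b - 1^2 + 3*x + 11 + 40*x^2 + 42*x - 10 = -54*b + 40*x^2 + x*(45 - 48*b)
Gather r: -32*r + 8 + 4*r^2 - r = 4*r^2 - 33*r + 8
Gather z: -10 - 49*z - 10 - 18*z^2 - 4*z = -18*z^2 - 53*z - 20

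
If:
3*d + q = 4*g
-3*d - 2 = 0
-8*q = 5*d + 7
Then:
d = -2/3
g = -59/96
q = -11/24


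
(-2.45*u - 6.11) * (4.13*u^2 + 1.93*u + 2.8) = -10.1185*u^3 - 29.9628*u^2 - 18.6523*u - 17.108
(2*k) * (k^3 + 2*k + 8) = 2*k^4 + 4*k^2 + 16*k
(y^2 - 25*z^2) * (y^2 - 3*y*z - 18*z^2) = y^4 - 3*y^3*z - 43*y^2*z^2 + 75*y*z^3 + 450*z^4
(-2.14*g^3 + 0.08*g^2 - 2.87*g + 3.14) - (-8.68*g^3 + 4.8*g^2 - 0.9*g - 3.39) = 6.54*g^3 - 4.72*g^2 - 1.97*g + 6.53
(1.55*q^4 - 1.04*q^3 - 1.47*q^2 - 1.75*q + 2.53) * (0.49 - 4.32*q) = -6.696*q^5 + 5.2523*q^4 + 5.8408*q^3 + 6.8397*q^2 - 11.7871*q + 1.2397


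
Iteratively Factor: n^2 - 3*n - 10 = (n - 5)*(n + 2)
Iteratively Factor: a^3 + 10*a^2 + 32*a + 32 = (a + 4)*(a^2 + 6*a + 8) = (a + 4)^2*(a + 2)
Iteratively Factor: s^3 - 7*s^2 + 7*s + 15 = (s - 5)*(s^2 - 2*s - 3) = (s - 5)*(s + 1)*(s - 3)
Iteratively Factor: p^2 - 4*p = (p)*(p - 4)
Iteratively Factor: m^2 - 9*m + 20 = (m - 4)*(m - 5)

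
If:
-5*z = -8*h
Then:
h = 5*z/8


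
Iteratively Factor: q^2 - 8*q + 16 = (q - 4)*(q - 4)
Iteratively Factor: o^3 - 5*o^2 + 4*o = (o - 1)*(o^2 - 4*o) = o*(o - 1)*(o - 4)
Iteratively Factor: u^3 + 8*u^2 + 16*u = (u)*(u^2 + 8*u + 16) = u*(u + 4)*(u + 4)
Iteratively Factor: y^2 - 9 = (y - 3)*(y + 3)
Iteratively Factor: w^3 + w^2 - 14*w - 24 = (w + 2)*(w^2 - w - 12) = (w + 2)*(w + 3)*(w - 4)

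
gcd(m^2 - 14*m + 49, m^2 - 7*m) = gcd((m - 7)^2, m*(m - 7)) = m - 7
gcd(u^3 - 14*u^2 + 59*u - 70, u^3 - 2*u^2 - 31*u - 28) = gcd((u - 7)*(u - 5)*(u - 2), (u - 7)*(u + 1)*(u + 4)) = u - 7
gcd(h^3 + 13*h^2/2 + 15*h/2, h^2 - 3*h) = h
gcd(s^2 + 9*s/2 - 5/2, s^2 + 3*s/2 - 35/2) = s + 5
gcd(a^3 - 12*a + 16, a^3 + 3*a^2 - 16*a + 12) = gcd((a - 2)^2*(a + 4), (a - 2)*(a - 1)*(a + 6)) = a - 2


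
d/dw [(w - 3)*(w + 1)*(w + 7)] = 3*w^2 + 10*w - 17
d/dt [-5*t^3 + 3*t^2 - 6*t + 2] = -15*t^2 + 6*t - 6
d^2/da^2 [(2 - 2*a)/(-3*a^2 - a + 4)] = 36/(27*a^3 + 108*a^2 + 144*a + 64)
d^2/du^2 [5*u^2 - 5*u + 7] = 10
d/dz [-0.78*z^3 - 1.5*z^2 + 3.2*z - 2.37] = -2.34*z^2 - 3.0*z + 3.2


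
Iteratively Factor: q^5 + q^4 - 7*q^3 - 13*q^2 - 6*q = (q)*(q^4 + q^3 - 7*q^2 - 13*q - 6) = q*(q + 2)*(q^3 - q^2 - 5*q - 3) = q*(q + 1)*(q + 2)*(q^2 - 2*q - 3) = q*(q - 3)*(q + 1)*(q + 2)*(q + 1)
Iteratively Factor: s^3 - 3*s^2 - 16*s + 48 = (s + 4)*(s^2 - 7*s + 12) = (s - 3)*(s + 4)*(s - 4)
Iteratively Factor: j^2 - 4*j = (j)*(j - 4)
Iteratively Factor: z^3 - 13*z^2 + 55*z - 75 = (z - 5)*(z^2 - 8*z + 15) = (z - 5)*(z - 3)*(z - 5)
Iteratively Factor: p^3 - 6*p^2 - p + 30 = (p + 2)*(p^2 - 8*p + 15) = (p - 3)*(p + 2)*(p - 5)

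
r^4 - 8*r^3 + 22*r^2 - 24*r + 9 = (r - 3)^2*(r - 1)^2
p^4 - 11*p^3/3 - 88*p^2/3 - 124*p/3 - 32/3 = (p - 8)*(p + 1/3)*(p + 2)^2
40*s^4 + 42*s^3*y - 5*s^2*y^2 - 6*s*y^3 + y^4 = (-5*s + y)*(-4*s + y)*(s + y)*(2*s + y)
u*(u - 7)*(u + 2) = u^3 - 5*u^2 - 14*u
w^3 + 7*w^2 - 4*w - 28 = (w - 2)*(w + 2)*(w + 7)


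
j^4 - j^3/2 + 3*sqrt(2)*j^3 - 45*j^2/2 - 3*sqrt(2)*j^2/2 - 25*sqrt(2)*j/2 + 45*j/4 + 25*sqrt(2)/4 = (j - 1/2)*(j - 5*sqrt(2)/2)*(j + sqrt(2)/2)*(j + 5*sqrt(2))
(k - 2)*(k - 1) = k^2 - 3*k + 2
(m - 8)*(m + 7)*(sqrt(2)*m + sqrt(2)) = sqrt(2)*m^3 - 57*sqrt(2)*m - 56*sqrt(2)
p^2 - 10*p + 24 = (p - 6)*(p - 4)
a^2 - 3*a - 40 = (a - 8)*(a + 5)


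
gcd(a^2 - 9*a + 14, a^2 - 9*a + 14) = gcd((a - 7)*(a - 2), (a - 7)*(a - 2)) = a^2 - 9*a + 14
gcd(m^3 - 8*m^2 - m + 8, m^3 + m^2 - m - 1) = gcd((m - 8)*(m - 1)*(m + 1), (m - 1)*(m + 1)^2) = m^2 - 1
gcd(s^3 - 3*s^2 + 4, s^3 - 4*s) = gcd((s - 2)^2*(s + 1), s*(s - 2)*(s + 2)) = s - 2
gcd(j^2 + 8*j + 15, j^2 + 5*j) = j + 5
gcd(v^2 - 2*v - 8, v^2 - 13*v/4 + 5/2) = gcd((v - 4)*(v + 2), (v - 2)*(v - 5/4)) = 1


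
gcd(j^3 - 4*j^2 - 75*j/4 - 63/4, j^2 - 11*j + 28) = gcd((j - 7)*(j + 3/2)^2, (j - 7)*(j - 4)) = j - 7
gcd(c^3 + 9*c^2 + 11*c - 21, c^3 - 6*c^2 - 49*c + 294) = c + 7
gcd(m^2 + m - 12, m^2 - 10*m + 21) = m - 3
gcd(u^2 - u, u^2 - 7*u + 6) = u - 1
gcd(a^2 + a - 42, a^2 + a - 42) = a^2 + a - 42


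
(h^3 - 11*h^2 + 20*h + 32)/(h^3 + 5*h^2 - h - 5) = (h^2 - 12*h + 32)/(h^2 + 4*h - 5)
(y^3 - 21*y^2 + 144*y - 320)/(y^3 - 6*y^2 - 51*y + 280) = (y - 8)/(y + 7)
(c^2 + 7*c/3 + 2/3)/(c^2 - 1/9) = 3*(c + 2)/(3*c - 1)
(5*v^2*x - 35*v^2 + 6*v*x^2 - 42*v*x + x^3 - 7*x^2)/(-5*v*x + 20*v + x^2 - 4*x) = (-5*v^2*x + 35*v^2 - 6*v*x^2 + 42*v*x - x^3 + 7*x^2)/(5*v*x - 20*v - x^2 + 4*x)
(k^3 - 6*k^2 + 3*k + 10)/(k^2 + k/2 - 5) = 2*(k^2 - 4*k - 5)/(2*k + 5)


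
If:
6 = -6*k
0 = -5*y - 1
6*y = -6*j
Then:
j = 1/5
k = -1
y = -1/5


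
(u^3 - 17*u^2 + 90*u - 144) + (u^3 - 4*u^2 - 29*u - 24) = 2*u^3 - 21*u^2 + 61*u - 168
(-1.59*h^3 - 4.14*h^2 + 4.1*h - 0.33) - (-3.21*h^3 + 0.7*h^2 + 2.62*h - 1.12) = 1.62*h^3 - 4.84*h^2 + 1.48*h + 0.79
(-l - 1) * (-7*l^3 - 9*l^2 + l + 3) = 7*l^4 + 16*l^3 + 8*l^2 - 4*l - 3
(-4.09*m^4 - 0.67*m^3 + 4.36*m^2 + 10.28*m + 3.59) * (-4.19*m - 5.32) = 17.1371*m^5 + 24.5661*m^4 - 14.704*m^3 - 66.2684*m^2 - 69.7317*m - 19.0988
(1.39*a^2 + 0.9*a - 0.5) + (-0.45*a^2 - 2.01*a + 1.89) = 0.94*a^2 - 1.11*a + 1.39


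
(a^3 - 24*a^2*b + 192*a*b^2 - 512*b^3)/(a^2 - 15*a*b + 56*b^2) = (a^2 - 16*a*b + 64*b^2)/(a - 7*b)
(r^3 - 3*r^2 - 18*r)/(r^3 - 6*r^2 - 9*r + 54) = r/(r - 3)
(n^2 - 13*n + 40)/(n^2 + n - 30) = (n - 8)/(n + 6)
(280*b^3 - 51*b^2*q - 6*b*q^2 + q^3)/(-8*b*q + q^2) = -35*b^2/q + 2*b + q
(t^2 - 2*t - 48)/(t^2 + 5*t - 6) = (t - 8)/(t - 1)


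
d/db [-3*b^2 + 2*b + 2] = 2 - 6*b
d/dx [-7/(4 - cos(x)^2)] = 14*sin(x)*cos(x)/(cos(x)^2 - 4)^2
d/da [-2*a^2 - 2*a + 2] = -4*a - 2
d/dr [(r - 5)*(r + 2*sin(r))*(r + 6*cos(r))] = (5 - r)*(r + 2*sin(r))*(6*sin(r) - 1) + (r - 5)*(r + 6*cos(r))*(2*cos(r) + 1) + (r + 2*sin(r))*(r + 6*cos(r))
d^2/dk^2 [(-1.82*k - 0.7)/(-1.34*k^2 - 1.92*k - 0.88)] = ((1.82*k + 0.7)*(2.68*k + 1.92)*(5.36*k + 3.84) - (14.6328*k + 8.8648)*(1.34*k^2 + 1.92*k + 0.88))/(1.34*k^2 + 1.92*k + 0.88)^3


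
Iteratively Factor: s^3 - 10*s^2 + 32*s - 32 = (s - 4)*(s^2 - 6*s + 8) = (s - 4)*(s - 2)*(s - 4)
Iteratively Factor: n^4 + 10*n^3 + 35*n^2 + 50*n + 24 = (n + 3)*(n^3 + 7*n^2 + 14*n + 8) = (n + 3)*(n + 4)*(n^2 + 3*n + 2) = (n + 1)*(n + 3)*(n + 4)*(n + 2)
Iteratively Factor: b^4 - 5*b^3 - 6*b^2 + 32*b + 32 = (b - 4)*(b^3 - b^2 - 10*b - 8) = (b - 4)^2*(b^2 + 3*b + 2) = (b - 4)^2*(b + 1)*(b + 2)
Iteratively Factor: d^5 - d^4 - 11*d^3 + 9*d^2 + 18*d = (d - 3)*(d^4 + 2*d^3 - 5*d^2 - 6*d) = (d - 3)*(d + 3)*(d^3 - d^2 - 2*d) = (d - 3)*(d - 2)*(d + 3)*(d^2 + d) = d*(d - 3)*(d - 2)*(d + 3)*(d + 1)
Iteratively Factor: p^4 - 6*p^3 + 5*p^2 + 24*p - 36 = (p + 2)*(p^3 - 8*p^2 + 21*p - 18) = (p - 2)*(p + 2)*(p^2 - 6*p + 9) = (p - 3)*(p - 2)*(p + 2)*(p - 3)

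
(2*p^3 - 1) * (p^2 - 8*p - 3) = 2*p^5 - 16*p^4 - 6*p^3 - p^2 + 8*p + 3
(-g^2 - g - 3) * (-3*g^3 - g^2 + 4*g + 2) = 3*g^5 + 4*g^4 + 6*g^3 - 3*g^2 - 14*g - 6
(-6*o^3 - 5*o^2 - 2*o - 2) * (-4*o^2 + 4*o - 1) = 24*o^5 - 4*o^4 - 6*o^3 + 5*o^2 - 6*o + 2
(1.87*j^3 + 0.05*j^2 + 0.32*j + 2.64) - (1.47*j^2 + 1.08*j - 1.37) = 1.87*j^3 - 1.42*j^2 - 0.76*j + 4.01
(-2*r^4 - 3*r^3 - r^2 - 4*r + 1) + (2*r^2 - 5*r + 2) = -2*r^4 - 3*r^3 + r^2 - 9*r + 3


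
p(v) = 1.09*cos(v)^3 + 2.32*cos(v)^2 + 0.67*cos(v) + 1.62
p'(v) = -3.27*sin(v)*cos(v)^2 - 4.64*sin(v)*cos(v) - 0.67*sin(v)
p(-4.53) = 1.57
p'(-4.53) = 0.06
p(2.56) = 2.04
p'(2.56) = 0.51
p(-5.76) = 4.65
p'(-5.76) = -3.57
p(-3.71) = 2.05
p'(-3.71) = 0.49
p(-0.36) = 5.17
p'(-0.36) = 2.77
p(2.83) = 2.14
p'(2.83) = 0.24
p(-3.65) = 2.08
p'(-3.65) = 0.43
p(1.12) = 2.44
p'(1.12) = -2.98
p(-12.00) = 4.49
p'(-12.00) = -3.71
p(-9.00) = 2.11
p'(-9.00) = -0.35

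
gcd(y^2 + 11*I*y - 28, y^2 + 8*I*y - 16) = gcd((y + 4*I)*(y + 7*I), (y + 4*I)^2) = y + 4*I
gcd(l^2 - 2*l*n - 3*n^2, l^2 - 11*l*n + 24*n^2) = l - 3*n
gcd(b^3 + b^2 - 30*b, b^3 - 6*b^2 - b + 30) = b - 5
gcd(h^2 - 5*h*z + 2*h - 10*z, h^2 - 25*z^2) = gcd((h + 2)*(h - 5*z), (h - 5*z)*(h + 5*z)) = -h + 5*z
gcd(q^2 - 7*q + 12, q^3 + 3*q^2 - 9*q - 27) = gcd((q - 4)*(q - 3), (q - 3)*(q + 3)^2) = q - 3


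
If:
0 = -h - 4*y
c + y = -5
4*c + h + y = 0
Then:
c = -15/7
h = 80/7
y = -20/7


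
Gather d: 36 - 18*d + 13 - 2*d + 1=50 - 20*d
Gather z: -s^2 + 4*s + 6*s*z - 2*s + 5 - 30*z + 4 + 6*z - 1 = -s^2 + 2*s + z*(6*s - 24) + 8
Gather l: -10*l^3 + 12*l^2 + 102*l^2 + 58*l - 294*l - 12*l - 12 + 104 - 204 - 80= -10*l^3 + 114*l^2 - 248*l - 192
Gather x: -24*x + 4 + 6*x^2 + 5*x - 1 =6*x^2 - 19*x + 3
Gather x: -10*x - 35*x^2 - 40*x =-35*x^2 - 50*x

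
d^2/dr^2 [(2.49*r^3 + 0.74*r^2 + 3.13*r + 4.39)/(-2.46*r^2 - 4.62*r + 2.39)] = (-1.4210854715202e-14*r^5 - 156.637044*r^3 - 20.539188*r^2 - 495.113274*r - 316.60054)/(14.886936*r^6 + 83.875176*r^5 + 114.1317*r^4 - 64.36584*r^3 - 110.88405*r^2 + 79.169706*r - 13.651919)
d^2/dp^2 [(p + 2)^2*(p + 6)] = 6*p + 20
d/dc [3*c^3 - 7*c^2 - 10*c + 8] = 9*c^2 - 14*c - 10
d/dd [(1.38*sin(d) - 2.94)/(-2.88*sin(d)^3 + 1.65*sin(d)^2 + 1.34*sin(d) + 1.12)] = (7.9488*sin(d)^3 - 27.6786*sin(d)^2 + 9.702*sin(d) + 5.4852)*cos(d)/(8.2944*sin(d)^6 - 9.504*sin(d)^5 - 4.9959*sin(d)^4 - 2.0292*sin(d)^3 + 5.4916*sin(d)^2 + 3.0016*sin(d) + 1.2544)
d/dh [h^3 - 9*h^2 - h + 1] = 3*h^2 - 18*h - 1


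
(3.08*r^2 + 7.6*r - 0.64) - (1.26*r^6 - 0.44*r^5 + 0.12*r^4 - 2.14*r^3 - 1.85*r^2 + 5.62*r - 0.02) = -1.26*r^6 + 0.44*r^5 - 0.12*r^4 + 2.14*r^3 + 4.93*r^2 + 1.98*r - 0.62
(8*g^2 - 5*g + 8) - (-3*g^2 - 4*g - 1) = 11*g^2 - g + 9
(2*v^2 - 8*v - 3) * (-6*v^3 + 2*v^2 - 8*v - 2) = -12*v^5 + 52*v^4 - 14*v^3 + 54*v^2 + 40*v + 6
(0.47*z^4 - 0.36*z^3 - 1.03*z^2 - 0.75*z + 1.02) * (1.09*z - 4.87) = 0.5123*z^5 - 2.6813*z^4 + 0.6305*z^3 + 4.1986*z^2 + 4.7643*z - 4.9674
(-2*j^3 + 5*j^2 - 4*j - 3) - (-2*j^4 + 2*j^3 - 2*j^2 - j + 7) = 2*j^4 - 4*j^3 + 7*j^2 - 3*j - 10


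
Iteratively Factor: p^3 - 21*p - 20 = (p + 1)*(p^2 - p - 20) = (p + 1)*(p + 4)*(p - 5)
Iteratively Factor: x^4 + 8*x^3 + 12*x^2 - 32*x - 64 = (x - 2)*(x^3 + 10*x^2 + 32*x + 32) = (x - 2)*(x + 2)*(x^2 + 8*x + 16) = (x - 2)*(x + 2)*(x + 4)*(x + 4)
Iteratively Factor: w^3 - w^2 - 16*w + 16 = (w - 4)*(w^2 + 3*w - 4) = (w - 4)*(w + 4)*(w - 1)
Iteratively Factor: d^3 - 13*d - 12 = (d + 3)*(d^2 - 3*d - 4) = (d + 1)*(d + 3)*(d - 4)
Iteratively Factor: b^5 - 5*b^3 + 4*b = (b - 2)*(b^4 + 2*b^3 - b^2 - 2*b) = (b - 2)*(b + 2)*(b^3 - b) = (b - 2)*(b - 1)*(b + 2)*(b^2 + b) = b*(b - 2)*(b - 1)*(b + 2)*(b + 1)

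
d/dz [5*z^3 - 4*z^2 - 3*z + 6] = 15*z^2 - 8*z - 3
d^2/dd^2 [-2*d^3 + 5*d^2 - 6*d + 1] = 10 - 12*d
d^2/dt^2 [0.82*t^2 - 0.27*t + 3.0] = 1.64000000000000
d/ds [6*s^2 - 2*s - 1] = 12*s - 2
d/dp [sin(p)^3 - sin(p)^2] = (3*sin(p) - 2)*sin(p)*cos(p)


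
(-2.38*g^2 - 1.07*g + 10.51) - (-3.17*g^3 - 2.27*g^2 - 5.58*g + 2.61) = 3.17*g^3 - 0.11*g^2 + 4.51*g + 7.9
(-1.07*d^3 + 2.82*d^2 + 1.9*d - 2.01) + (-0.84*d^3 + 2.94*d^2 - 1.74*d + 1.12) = -1.91*d^3 + 5.76*d^2 + 0.16*d - 0.89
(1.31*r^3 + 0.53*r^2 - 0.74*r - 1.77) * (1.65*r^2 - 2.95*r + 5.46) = 2.1615*r^5 - 2.99*r^4 + 4.3681*r^3 + 2.1563*r^2 + 1.1811*r - 9.6642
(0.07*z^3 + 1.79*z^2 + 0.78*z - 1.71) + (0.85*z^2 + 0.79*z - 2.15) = 0.07*z^3 + 2.64*z^2 + 1.57*z - 3.86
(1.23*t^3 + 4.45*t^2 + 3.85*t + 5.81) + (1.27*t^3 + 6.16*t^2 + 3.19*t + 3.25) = 2.5*t^3 + 10.61*t^2 + 7.04*t + 9.06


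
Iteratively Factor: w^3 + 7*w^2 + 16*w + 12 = (w + 2)*(w^2 + 5*w + 6) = (w + 2)^2*(w + 3)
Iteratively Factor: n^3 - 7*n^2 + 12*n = (n - 3)*(n^2 - 4*n) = n*(n - 3)*(n - 4)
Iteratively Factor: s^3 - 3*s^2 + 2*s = (s)*(s^2 - 3*s + 2) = s*(s - 1)*(s - 2)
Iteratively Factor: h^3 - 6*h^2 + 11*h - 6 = (h - 1)*(h^2 - 5*h + 6) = (h - 2)*(h - 1)*(h - 3)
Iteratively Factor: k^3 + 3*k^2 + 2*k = (k + 2)*(k^2 + k) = k*(k + 2)*(k + 1)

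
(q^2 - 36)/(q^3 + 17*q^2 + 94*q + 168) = (q - 6)/(q^2 + 11*q + 28)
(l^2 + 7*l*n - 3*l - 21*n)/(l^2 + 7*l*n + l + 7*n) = (l - 3)/(l + 1)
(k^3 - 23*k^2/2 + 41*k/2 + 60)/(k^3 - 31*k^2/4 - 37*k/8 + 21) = 4*(2*k^2 - 7*k - 15)/(8*k^2 + 2*k - 21)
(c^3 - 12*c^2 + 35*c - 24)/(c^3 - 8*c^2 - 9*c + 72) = (c - 1)/(c + 3)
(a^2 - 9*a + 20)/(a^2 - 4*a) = (a - 5)/a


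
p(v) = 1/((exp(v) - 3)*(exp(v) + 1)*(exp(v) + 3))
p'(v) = -exp(v)/((exp(v) - 3)*(exp(v) + 1)*(exp(v) + 3)^2) - exp(v)/((exp(v) - 3)*(exp(v) + 1)^2*(exp(v) + 3)) - exp(v)/((exp(v) - 3)^2*(exp(v) + 1)*(exp(v) + 3))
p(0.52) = -0.06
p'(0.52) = -0.02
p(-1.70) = -0.09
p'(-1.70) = 0.01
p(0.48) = -0.06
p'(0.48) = -0.01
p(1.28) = 0.06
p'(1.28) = -0.41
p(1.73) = 0.01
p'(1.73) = -0.02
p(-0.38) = -0.07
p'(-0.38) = 0.02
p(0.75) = -0.07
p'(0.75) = -0.09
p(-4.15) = -0.11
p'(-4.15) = 0.00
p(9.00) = 0.00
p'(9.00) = 0.00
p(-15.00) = -0.11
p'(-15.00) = 0.00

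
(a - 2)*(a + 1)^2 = a^3 - 3*a - 2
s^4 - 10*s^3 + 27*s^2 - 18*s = s*(s - 6)*(s - 3)*(s - 1)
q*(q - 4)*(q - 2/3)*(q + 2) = q^4 - 8*q^3/3 - 20*q^2/3 + 16*q/3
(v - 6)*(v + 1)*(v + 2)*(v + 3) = v^4 - 25*v^2 - 60*v - 36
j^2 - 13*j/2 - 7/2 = (j - 7)*(j + 1/2)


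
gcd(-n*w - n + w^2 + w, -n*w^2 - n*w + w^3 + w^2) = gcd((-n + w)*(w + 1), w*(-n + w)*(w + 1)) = -n*w - n + w^2 + w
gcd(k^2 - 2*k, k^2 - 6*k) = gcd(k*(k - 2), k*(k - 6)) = k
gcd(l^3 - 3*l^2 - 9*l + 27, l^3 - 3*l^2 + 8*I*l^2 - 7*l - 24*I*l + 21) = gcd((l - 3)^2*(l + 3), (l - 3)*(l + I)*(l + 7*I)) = l - 3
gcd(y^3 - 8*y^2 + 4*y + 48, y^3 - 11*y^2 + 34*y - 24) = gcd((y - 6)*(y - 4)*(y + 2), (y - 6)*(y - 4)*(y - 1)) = y^2 - 10*y + 24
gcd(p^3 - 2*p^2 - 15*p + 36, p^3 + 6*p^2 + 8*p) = p + 4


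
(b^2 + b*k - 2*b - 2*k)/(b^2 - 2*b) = (b + k)/b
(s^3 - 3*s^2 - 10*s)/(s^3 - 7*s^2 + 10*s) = (s + 2)/(s - 2)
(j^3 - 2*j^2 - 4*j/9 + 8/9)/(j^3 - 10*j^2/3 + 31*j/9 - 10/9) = (3*j^2 - 4*j - 4)/(3*j^2 - 8*j + 5)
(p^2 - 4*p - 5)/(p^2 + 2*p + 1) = (p - 5)/(p + 1)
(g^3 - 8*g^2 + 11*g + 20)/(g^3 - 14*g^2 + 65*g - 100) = (g + 1)/(g - 5)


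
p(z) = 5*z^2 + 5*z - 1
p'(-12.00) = -115.00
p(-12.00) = 659.00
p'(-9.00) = -85.00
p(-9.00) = 359.00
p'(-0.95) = -4.50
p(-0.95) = -1.24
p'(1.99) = 24.90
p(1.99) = 28.75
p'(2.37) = 28.70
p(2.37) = 38.93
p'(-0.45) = 0.50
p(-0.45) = -2.24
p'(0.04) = 5.40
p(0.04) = -0.79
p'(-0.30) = 2.00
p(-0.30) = -2.05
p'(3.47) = 39.70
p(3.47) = 76.55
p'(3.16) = 36.60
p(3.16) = 64.73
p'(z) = 10*z + 5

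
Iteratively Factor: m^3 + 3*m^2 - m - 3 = (m + 3)*(m^2 - 1) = (m + 1)*(m + 3)*(m - 1)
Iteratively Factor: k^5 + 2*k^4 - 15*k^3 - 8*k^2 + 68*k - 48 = (k + 4)*(k^4 - 2*k^3 - 7*k^2 + 20*k - 12) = (k + 3)*(k + 4)*(k^3 - 5*k^2 + 8*k - 4) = (k - 1)*(k + 3)*(k + 4)*(k^2 - 4*k + 4) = (k - 2)*(k - 1)*(k + 3)*(k + 4)*(k - 2)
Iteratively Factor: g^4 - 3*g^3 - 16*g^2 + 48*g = (g)*(g^3 - 3*g^2 - 16*g + 48) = g*(g - 3)*(g^2 - 16) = g*(g - 3)*(g + 4)*(g - 4)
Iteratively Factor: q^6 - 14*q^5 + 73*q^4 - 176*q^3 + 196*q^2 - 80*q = (q - 1)*(q^5 - 13*q^4 + 60*q^3 - 116*q^2 + 80*q) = (q - 2)*(q - 1)*(q^4 - 11*q^3 + 38*q^2 - 40*q) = (q - 4)*(q - 2)*(q - 1)*(q^3 - 7*q^2 + 10*q) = (q - 4)*(q - 2)^2*(q - 1)*(q^2 - 5*q) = q*(q - 4)*(q - 2)^2*(q - 1)*(q - 5)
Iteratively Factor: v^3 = (v)*(v^2) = v^2*(v)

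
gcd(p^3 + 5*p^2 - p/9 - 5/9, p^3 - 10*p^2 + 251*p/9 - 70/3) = 1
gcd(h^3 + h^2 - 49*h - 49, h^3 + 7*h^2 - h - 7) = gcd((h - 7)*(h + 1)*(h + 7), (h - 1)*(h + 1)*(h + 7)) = h^2 + 8*h + 7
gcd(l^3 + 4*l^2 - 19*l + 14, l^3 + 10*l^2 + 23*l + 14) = l + 7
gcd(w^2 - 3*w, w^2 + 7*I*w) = w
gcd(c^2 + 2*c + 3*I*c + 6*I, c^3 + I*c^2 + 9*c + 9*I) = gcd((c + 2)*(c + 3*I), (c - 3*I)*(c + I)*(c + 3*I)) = c + 3*I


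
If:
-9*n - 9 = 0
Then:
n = -1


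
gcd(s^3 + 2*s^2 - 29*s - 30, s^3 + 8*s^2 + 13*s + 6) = s^2 + 7*s + 6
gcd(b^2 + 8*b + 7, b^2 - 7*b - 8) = b + 1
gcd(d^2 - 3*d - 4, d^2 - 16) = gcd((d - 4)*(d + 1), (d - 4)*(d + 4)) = d - 4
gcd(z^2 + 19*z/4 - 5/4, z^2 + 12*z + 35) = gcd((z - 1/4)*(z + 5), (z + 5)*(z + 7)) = z + 5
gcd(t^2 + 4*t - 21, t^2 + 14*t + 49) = t + 7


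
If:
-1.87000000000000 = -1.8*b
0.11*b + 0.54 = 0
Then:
No Solution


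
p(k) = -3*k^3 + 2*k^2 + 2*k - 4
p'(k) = -9*k^2 + 4*k + 2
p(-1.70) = 13.12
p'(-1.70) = -30.81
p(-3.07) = 95.51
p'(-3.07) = -95.10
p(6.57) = -755.31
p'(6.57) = -360.20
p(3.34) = -86.79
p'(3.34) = -85.04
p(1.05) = -3.17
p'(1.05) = -3.72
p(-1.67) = 12.21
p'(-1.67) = -29.78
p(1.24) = -4.16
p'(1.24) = -6.88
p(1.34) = -4.95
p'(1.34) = -8.80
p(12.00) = -4876.00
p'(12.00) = -1246.00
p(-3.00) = 89.00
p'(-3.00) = -91.00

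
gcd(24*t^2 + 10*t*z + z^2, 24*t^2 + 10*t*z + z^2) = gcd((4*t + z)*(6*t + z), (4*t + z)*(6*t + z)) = 24*t^2 + 10*t*z + z^2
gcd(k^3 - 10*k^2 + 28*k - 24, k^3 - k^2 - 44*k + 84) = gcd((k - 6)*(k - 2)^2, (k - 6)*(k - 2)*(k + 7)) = k^2 - 8*k + 12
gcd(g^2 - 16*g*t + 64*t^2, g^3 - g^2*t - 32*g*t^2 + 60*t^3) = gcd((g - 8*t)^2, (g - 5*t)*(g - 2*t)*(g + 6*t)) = 1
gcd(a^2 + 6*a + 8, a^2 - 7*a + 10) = 1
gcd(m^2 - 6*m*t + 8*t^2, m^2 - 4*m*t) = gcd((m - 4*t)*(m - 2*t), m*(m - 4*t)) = -m + 4*t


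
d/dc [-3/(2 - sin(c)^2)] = -12*sin(2*c)/(cos(2*c) + 3)^2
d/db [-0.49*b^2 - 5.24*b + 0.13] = -0.98*b - 5.24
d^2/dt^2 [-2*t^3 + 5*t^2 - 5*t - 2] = 10 - 12*t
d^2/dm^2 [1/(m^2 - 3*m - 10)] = 2*(m^2 - 3*m - (2*m - 3)^2 - 10)/(-m^2 + 3*m + 10)^3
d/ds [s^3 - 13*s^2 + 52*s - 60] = 3*s^2 - 26*s + 52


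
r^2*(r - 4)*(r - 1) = r^4 - 5*r^3 + 4*r^2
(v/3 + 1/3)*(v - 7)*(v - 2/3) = v^3/3 - 20*v^2/9 - v + 14/9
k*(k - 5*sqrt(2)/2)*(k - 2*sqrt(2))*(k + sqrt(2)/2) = k^4 - 4*sqrt(2)*k^3 + 11*k^2/2 + 5*sqrt(2)*k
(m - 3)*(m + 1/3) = m^2 - 8*m/3 - 1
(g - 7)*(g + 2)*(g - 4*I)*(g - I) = g^4 - 5*g^3 - 5*I*g^3 - 18*g^2 + 25*I*g^2 + 20*g + 70*I*g + 56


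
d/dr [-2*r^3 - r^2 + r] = -6*r^2 - 2*r + 1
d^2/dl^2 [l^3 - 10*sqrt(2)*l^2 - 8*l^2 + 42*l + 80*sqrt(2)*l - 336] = 6*l - 20*sqrt(2) - 16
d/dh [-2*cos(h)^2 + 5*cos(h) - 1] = (4*cos(h) - 5)*sin(h)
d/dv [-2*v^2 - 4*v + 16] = -4*v - 4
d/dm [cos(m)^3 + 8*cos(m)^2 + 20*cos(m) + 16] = (3*sin(m)^2 - 16*cos(m) - 23)*sin(m)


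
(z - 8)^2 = z^2 - 16*z + 64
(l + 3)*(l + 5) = l^2 + 8*l + 15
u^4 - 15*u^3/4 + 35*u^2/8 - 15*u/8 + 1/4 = (u - 2)*(u - 1)*(u - 1/2)*(u - 1/4)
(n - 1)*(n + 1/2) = n^2 - n/2 - 1/2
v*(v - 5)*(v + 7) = v^3 + 2*v^2 - 35*v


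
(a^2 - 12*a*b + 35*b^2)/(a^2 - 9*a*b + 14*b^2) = (a - 5*b)/(a - 2*b)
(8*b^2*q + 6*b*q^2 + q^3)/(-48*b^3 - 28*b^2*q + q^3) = q/(-6*b + q)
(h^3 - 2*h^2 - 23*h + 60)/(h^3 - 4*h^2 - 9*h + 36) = (h + 5)/(h + 3)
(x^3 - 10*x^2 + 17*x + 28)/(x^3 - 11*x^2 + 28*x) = (x + 1)/x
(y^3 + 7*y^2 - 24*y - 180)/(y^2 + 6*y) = y + 1 - 30/y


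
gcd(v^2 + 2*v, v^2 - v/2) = v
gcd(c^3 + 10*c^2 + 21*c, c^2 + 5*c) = c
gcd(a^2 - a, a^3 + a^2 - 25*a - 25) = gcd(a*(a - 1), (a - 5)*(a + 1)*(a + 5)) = 1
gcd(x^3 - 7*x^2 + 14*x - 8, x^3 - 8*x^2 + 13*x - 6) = x - 1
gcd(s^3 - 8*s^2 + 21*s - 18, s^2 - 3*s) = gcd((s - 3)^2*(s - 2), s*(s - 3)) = s - 3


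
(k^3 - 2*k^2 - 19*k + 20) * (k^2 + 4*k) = k^5 + 2*k^4 - 27*k^3 - 56*k^2 + 80*k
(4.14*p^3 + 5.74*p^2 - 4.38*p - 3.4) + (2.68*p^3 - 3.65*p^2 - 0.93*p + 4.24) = 6.82*p^3 + 2.09*p^2 - 5.31*p + 0.84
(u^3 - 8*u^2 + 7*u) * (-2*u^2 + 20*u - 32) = -2*u^5 + 36*u^4 - 206*u^3 + 396*u^2 - 224*u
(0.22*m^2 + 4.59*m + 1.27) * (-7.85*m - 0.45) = -1.727*m^3 - 36.1305*m^2 - 12.035*m - 0.5715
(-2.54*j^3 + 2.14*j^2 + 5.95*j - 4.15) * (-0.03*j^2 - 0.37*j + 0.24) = 0.0762*j^5 + 0.8756*j^4 - 1.5799*j^3 - 1.5634*j^2 + 2.9635*j - 0.996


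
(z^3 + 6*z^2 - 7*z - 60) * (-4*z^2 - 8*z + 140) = -4*z^5 - 32*z^4 + 120*z^3 + 1136*z^2 - 500*z - 8400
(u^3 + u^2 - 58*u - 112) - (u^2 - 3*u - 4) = u^3 - 55*u - 108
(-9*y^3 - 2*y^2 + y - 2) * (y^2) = -9*y^5 - 2*y^4 + y^3 - 2*y^2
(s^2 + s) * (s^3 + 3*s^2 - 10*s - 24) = s^5 + 4*s^4 - 7*s^3 - 34*s^2 - 24*s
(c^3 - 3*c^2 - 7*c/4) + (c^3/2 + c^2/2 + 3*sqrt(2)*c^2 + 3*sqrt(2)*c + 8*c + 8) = 3*c^3/2 - 5*c^2/2 + 3*sqrt(2)*c^2 + 3*sqrt(2)*c + 25*c/4 + 8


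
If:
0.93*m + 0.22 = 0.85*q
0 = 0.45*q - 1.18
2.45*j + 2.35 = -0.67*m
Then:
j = -1.55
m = 2.16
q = 2.62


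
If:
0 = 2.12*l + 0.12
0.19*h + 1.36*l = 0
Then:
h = 0.41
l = -0.06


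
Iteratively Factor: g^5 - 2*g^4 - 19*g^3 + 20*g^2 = (g + 4)*(g^4 - 6*g^3 + 5*g^2) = g*(g + 4)*(g^3 - 6*g^2 + 5*g) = g*(g - 5)*(g + 4)*(g^2 - g) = g*(g - 5)*(g - 1)*(g + 4)*(g)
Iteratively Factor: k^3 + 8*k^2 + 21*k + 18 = (k + 3)*(k^2 + 5*k + 6) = (k + 2)*(k + 3)*(k + 3)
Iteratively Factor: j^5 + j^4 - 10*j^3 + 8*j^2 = (j)*(j^4 + j^3 - 10*j^2 + 8*j) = j*(j + 4)*(j^3 - 3*j^2 + 2*j) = j*(j - 1)*(j + 4)*(j^2 - 2*j) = j*(j - 2)*(j - 1)*(j + 4)*(j)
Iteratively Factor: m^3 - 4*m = (m)*(m^2 - 4) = m*(m - 2)*(m + 2)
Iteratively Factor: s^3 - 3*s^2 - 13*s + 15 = (s - 1)*(s^2 - 2*s - 15) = (s - 5)*(s - 1)*(s + 3)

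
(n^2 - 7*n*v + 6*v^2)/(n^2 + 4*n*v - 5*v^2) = (n - 6*v)/(n + 5*v)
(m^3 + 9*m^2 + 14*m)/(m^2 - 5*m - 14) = m*(m + 7)/(m - 7)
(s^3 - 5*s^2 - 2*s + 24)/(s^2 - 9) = (s^2 - 2*s - 8)/(s + 3)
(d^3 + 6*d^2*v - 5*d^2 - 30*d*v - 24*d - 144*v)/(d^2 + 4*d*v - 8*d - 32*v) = (d^2 + 6*d*v + 3*d + 18*v)/(d + 4*v)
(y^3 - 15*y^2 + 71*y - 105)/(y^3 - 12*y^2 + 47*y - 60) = (y - 7)/(y - 4)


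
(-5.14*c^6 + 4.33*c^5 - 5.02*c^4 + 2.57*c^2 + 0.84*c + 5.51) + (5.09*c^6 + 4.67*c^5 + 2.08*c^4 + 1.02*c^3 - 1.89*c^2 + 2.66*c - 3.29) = -0.0499999999999998*c^6 + 9.0*c^5 - 2.94*c^4 + 1.02*c^3 + 0.68*c^2 + 3.5*c + 2.22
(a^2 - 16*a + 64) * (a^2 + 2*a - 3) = a^4 - 14*a^3 + 29*a^2 + 176*a - 192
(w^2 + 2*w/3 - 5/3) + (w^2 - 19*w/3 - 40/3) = 2*w^2 - 17*w/3 - 15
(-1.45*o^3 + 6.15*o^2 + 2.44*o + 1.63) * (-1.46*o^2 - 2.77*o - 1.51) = 2.117*o^5 - 4.9625*o^4 - 18.4084*o^3 - 18.4251*o^2 - 8.1995*o - 2.4613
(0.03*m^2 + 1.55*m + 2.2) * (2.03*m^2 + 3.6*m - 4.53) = 0.0609*m^4 + 3.2545*m^3 + 9.9101*m^2 + 0.8985*m - 9.966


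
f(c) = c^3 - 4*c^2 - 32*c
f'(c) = 3*c^2 - 8*c - 32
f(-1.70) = 37.93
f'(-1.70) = -9.73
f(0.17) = -5.55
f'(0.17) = -33.27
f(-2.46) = 39.63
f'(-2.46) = 5.83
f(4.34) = -132.48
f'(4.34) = -10.21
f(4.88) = -135.20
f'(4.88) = 0.40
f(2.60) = -92.66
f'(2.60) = -32.52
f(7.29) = -58.44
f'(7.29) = 69.11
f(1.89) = -68.02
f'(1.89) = -36.40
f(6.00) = -120.00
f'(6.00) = 28.00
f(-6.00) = -168.00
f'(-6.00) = 124.00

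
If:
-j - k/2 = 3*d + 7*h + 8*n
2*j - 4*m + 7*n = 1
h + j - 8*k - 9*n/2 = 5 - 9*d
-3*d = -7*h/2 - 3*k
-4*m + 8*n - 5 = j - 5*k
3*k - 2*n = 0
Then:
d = 6116/17337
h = 2800/5779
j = -10366/5779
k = -1228/5779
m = -39405/23116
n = -1842/5779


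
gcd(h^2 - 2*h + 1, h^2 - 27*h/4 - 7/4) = 1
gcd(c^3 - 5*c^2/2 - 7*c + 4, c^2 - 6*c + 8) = c - 4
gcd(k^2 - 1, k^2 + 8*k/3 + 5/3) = k + 1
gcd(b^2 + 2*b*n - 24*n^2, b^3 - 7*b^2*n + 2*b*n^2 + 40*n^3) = b - 4*n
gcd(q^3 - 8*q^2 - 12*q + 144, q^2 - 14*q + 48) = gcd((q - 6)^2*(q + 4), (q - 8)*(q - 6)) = q - 6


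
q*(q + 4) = q^2 + 4*q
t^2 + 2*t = t*(t + 2)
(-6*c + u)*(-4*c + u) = 24*c^2 - 10*c*u + u^2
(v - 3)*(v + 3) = v^2 - 9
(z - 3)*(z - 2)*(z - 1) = z^3 - 6*z^2 + 11*z - 6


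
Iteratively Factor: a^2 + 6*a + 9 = (a + 3)*(a + 3)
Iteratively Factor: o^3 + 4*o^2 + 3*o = (o + 3)*(o^2 + o) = (o + 1)*(o + 3)*(o)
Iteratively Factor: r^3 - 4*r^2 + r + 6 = (r - 3)*(r^2 - r - 2) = (r - 3)*(r + 1)*(r - 2)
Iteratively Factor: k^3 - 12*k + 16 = (k - 2)*(k^2 + 2*k - 8) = (k - 2)*(k + 4)*(k - 2)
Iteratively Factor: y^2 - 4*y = (y - 4)*(y)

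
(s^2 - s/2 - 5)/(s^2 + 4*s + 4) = (s - 5/2)/(s + 2)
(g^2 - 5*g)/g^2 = (g - 5)/g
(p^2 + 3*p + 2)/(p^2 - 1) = (p + 2)/(p - 1)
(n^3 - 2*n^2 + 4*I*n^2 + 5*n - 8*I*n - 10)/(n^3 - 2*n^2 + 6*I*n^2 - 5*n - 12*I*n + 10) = (n - I)/(n + I)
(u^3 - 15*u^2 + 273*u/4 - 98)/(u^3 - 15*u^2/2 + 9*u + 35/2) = (u^2 - 23*u/2 + 28)/(u^2 - 4*u - 5)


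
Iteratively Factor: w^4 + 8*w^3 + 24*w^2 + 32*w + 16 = (w + 2)*(w^3 + 6*w^2 + 12*w + 8) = (w + 2)^2*(w^2 + 4*w + 4) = (w + 2)^3*(w + 2)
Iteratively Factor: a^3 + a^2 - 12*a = (a + 4)*(a^2 - 3*a) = a*(a + 4)*(a - 3)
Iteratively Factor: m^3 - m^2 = (m)*(m^2 - m) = m*(m - 1)*(m)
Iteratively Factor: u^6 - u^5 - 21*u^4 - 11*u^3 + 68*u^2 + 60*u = (u + 2)*(u^5 - 3*u^4 - 15*u^3 + 19*u^2 + 30*u) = (u + 1)*(u + 2)*(u^4 - 4*u^3 - 11*u^2 + 30*u) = (u - 5)*(u + 1)*(u + 2)*(u^3 + u^2 - 6*u) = u*(u - 5)*(u + 1)*(u + 2)*(u^2 + u - 6) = u*(u - 5)*(u - 2)*(u + 1)*(u + 2)*(u + 3)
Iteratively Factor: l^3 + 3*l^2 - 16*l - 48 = (l - 4)*(l^2 + 7*l + 12) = (l - 4)*(l + 3)*(l + 4)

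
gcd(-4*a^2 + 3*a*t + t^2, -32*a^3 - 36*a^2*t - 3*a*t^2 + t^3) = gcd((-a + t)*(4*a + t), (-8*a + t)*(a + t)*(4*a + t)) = 4*a + t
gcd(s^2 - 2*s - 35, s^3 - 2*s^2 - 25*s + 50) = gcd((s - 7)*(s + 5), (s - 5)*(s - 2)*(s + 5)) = s + 5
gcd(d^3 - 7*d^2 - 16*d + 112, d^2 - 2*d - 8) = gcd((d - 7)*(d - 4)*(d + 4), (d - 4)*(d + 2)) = d - 4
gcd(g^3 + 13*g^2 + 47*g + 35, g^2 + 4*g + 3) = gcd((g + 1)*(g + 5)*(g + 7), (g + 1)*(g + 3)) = g + 1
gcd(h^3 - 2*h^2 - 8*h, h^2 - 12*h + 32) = h - 4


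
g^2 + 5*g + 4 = (g + 1)*(g + 4)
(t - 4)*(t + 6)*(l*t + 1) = l*t^3 + 2*l*t^2 - 24*l*t + t^2 + 2*t - 24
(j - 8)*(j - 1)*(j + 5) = j^3 - 4*j^2 - 37*j + 40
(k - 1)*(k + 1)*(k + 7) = k^3 + 7*k^2 - k - 7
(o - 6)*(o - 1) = o^2 - 7*o + 6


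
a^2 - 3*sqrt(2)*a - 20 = (a - 5*sqrt(2))*(a + 2*sqrt(2))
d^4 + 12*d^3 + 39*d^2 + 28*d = d*(d + 1)*(d + 4)*(d + 7)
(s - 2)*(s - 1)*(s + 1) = s^3 - 2*s^2 - s + 2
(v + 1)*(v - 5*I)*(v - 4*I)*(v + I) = v^4 + v^3 - 8*I*v^3 - 11*v^2 - 8*I*v^2 - 11*v - 20*I*v - 20*I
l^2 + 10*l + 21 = (l + 3)*(l + 7)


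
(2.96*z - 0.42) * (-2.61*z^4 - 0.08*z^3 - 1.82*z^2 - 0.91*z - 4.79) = -7.7256*z^5 + 0.8594*z^4 - 5.3536*z^3 - 1.9292*z^2 - 13.7962*z + 2.0118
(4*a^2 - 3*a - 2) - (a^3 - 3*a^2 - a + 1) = -a^3 + 7*a^2 - 2*a - 3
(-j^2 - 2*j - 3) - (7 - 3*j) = -j^2 + j - 10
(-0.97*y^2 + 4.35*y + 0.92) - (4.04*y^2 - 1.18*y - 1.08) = -5.01*y^2 + 5.53*y + 2.0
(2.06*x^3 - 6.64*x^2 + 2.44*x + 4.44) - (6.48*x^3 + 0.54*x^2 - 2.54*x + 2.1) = -4.42*x^3 - 7.18*x^2 + 4.98*x + 2.34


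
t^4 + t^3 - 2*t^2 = t^2*(t - 1)*(t + 2)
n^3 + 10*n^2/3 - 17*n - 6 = (n - 3)*(n + 1/3)*(n + 6)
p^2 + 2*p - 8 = (p - 2)*(p + 4)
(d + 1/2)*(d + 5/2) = d^2 + 3*d + 5/4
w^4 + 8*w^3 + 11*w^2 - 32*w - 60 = (w - 2)*(w + 2)*(w + 3)*(w + 5)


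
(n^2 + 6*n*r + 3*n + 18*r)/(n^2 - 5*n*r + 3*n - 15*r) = (-n - 6*r)/(-n + 5*r)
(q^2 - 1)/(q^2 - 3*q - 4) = (q - 1)/(q - 4)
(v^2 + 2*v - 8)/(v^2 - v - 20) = (v - 2)/(v - 5)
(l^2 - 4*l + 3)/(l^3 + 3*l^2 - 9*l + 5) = (l - 3)/(l^2 + 4*l - 5)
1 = 1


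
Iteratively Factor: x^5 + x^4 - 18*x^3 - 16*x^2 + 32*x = (x)*(x^4 + x^3 - 18*x^2 - 16*x + 32) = x*(x + 2)*(x^3 - x^2 - 16*x + 16) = x*(x - 1)*(x + 2)*(x^2 - 16) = x*(x - 1)*(x + 2)*(x + 4)*(x - 4)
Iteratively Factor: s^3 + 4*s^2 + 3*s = (s + 1)*(s^2 + 3*s) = (s + 1)*(s + 3)*(s)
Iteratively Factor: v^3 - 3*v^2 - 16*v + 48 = (v + 4)*(v^2 - 7*v + 12) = (v - 3)*(v + 4)*(v - 4)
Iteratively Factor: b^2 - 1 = (b - 1)*(b + 1)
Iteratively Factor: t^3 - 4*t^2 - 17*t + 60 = (t - 5)*(t^2 + t - 12) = (t - 5)*(t - 3)*(t + 4)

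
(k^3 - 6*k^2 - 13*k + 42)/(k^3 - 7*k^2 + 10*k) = (k^2 - 4*k - 21)/(k*(k - 5))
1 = 1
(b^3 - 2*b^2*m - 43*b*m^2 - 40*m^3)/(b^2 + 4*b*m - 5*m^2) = (b^2 - 7*b*m - 8*m^2)/(b - m)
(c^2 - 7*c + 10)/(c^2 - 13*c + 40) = (c - 2)/(c - 8)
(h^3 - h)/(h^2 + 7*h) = (h^2 - 1)/(h + 7)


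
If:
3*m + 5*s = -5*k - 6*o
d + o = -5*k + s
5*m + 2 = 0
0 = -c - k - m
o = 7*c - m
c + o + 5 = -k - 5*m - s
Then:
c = 79/10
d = -773/10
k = -15/2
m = -2/5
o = 557/10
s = -591/10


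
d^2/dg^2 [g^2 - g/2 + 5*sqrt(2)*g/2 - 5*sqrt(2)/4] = 2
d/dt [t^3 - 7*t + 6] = 3*t^2 - 7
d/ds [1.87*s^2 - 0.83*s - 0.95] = 3.74*s - 0.83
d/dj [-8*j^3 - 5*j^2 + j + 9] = -24*j^2 - 10*j + 1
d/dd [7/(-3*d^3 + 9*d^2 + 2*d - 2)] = 7*(9*d^2 - 18*d - 2)/(3*d^3 - 9*d^2 - 2*d + 2)^2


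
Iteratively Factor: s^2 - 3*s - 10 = (s - 5)*(s + 2)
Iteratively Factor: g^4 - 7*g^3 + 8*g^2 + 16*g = (g - 4)*(g^3 - 3*g^2 - 4*g) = g*(g - 4)*(g^2 - 3*g - 4) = g*(g - 4)^2*(g + 1)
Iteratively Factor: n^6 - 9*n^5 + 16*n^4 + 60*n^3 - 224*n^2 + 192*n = (n + 3)*(n^5 - 12*n^4 + 52*n^3 - 96*n^2 + 64*n) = (n - 4)*(n + 3)*(n^4 - 8*n^3 + 20*n^2 - 16*n) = (n - 4)^2*(n + 3)*(n^3 - 4*n^2 + 4*n) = (n - 4)^2*(n - 2)*(n + 3)*(n^2 - 2*n) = n*(n - 4)^2*(n - 2)*(n + 3)*(n - 2)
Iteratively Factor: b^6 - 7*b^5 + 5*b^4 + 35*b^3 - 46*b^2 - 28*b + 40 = (b - 5)*(b^5 - 2*b^4 - 5*b^3 + 10*b^2 + 4*b - 8) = (b - 5)*(b - 1)*(b^4 - b^3 - 6*b^2 + 4*b + 8) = (b - 5)*(b - 2)*(b - 1)*(b^3 + b^2 - 4*b - 4) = (b - 5)*(b - 2)*(b - 1)*(b + 1)*(b^2 - 4) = (b - 5)*(b - 2)*(b - 1)*(b + 1)*(b + 2)*(b - 2)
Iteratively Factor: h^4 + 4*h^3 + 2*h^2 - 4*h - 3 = (h - 1)*(h^3 + 5*h^2 + 7*h + 3) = (h - 1)*(h + 1)*(h^2 + 4*h + 3) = (h - 1)*(h + 1)^2*(h + 3)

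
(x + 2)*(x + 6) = x^2 + 8*x + 12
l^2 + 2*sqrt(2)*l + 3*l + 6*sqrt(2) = (l + 3)*(l + 2*sqrt(2))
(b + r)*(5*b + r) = 5*b^2 + 6*b*r + r^2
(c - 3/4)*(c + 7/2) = c^2 + 11*c/4 - 21/8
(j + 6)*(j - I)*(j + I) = j^3 + 6*j^2 + j + 6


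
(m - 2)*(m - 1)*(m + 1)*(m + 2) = m^4 - 5*m^2 + 4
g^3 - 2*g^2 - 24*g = g*(g - 6)*(g + 4)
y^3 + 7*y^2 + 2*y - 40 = (y - 2)*(y + 4)*(y + 5)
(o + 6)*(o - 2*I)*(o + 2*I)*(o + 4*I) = o^4 + 6*o^3 + 4*I*o^3 + 4*o^2 + 24*I*o^2 + 24*o + 16*I*o + 96*I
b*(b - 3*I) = b^2 - 3*I*b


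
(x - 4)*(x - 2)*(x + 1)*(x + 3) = x^4 - 2*x^3 - 13*x^2 + 14*x + 24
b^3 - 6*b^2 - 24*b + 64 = (b - 8)*(b - 2)*(b + 4)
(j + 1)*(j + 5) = j^2 + 6*j + 5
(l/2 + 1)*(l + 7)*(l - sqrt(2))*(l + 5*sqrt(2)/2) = l^4/2 + 3*sqrt(2)*l^3/4 + 9*l^3/2 + 9*l^2/2 + 27*sqrt(2)*l^2/4 - 45*l/2 + 21*sqrt(2)*l/2 - 35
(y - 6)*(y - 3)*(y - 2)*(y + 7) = y^4 - 4*y^3 - 41*y^2 + 216*y - 252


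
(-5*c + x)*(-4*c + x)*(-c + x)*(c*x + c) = -20*c^4*x - 20*c^4 + 29*c^3*x^2 + 29*c^3*x - 10*c^2*x^3 - 10*c^2*x^2 + c*x^4 + c*x^3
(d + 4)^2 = d^2 + 8*d + 16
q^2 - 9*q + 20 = (q - 5)*(q - 4)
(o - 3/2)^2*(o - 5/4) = o^3 - 17*o^2/4 + 6*o - 45/16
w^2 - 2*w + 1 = (w - 1)^2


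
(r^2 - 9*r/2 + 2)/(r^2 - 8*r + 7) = (r^2 - 9*r/2 + 2)/(r^2 - 8*r + 7)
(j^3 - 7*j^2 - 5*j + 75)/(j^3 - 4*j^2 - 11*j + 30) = (j - 5)/(j - 2)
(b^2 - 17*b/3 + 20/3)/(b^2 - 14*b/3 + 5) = (b - 4)/(b - 3)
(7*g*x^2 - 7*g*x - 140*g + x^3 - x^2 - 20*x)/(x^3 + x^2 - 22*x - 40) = (7*g + x)/(x + 2)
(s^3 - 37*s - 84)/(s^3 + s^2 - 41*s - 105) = (s + 4)/(s + 5)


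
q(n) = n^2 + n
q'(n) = 2*n + 1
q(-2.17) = 2.54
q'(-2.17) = -3.34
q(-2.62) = 4.24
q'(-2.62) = -4.24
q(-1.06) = 0.06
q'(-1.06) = -1.12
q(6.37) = 46.95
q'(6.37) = 13.74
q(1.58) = 4.08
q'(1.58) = 4.16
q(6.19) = 44.51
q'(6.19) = 13.38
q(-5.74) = 27.21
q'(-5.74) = -10.48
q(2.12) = 6.61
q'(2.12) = 5.24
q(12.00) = 156.00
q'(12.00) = 25.00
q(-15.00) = 210.00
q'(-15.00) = -29.00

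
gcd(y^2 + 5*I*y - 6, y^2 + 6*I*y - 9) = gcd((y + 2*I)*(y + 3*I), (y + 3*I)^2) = y + 3*I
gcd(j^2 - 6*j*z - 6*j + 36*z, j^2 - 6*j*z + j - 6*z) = -j + 6*z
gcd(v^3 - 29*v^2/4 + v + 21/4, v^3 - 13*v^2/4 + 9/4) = v^2 - v/4 - 3/4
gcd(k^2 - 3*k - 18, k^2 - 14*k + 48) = k - 6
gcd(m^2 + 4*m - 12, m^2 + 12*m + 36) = m + 6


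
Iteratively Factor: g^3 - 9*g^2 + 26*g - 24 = (g - 3)*(g^2 - 6*g + 8) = (g - 3)*(g - 2)*(g - 4)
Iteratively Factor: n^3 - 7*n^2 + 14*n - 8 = (n - 1)*(n^2 - 6*n + 8) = (n - 2)*(n - 1)*(n - 4)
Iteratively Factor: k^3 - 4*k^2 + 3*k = (k)*(k^2 - 4*k + 3) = k*(k - 1)*(k - 3)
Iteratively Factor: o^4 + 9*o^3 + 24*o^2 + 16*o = (o + 4)*(o^3 + 5*o^2 + 4*o) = o*(o + 4)*(o^2 + 5*o + 4) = o*(o + 4)^2*(o + 1)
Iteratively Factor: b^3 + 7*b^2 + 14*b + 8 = (b + 4)*(b^2 + 3*b + 2) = (b + 1)*(b + 4)*(b + 2)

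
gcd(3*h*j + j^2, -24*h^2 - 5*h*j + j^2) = 3*h + j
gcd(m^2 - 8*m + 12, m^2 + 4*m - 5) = 1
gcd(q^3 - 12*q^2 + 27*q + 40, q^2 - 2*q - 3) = q + 1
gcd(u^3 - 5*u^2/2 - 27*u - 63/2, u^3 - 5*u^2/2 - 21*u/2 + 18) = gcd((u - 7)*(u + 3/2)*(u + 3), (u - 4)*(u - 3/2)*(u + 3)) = u + 3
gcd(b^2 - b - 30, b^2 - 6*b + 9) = 1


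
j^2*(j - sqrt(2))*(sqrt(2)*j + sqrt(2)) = sqrt(2)*j^4 - 2*j^3 + sqrt(2)*j^3 - 2*j^2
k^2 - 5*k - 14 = (k - 7)*(k + 2)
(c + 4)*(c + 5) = c^2 + 9*c + 20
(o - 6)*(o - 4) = o^2 - 10*o + 24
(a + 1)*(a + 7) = a^2 + 8*a + 7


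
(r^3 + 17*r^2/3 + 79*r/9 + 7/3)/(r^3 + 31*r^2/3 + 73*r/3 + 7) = (r + 7/3)/(r + 7)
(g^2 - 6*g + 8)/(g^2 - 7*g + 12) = (g - 2)/(g - 3)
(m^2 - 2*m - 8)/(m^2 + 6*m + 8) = (m - 4)/(m + 4)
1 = 1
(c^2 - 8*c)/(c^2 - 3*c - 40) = c/(c + 5)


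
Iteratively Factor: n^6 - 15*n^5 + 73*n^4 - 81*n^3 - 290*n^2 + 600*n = (n - 5)*(n^5 - 10*n^4 + 23*n^3 + 34*n^2 - 120*n) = (n - 5)*(n - 3)*(n^4 - 7*n^3 + 2*n^2 + 40*n) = n*(n - 5)*(n - 3)*(n^3 - 7*n^2 + 2*n + 40) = n*(n - 5)^2*(n - 3)*(n^2 - 2*n - 8) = n*(n - 5)^2*(n - 4)*(n - 3)*(n + 2)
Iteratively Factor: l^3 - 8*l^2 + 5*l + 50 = (l - 5)*(l^2 - 3*l - 10) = (l - 5)^2*(l + 2)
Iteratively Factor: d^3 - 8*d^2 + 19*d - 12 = (d - 1)*(d^2 - 7*d + 12) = (d - 4)*(d - 1)*(d - 3)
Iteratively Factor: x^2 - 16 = (x - 4)*(x + 4)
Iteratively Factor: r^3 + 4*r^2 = (r)*(r^2 + 4*r) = r*(r + 4)*(r)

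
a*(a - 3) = a^2 - 3*a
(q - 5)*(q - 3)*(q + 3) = q^3 - 5*q^2 - 9*q + 45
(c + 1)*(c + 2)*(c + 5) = c^3 + 8*c^2 + 17*c + 10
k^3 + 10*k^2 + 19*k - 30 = (k - 1)*(k + 5)*(k + 6)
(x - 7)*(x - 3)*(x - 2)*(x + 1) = x^4 - 11*x^3 + 29*x^2 - x - 42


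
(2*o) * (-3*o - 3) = -6*o^2 - 6*o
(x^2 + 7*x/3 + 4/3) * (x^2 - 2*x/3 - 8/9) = x^4 + 5*x^3/3 - 10*x^2/9 - 80*x/27 - 32/27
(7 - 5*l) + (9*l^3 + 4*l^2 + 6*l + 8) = 9*l^3 + 4*l^2 + l + 15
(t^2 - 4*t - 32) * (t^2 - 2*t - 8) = t^4 - 6*t^3 - 32*t^2 + 96*t + 256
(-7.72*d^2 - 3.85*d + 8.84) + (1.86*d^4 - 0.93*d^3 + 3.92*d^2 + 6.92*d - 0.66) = 1.86*d^4 - 0.93*d^3 - 3.8*d^2 + 3.07*d + 8.18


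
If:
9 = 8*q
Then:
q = 9/8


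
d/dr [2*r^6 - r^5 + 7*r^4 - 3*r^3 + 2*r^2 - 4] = r*(12*r^4 - 5*r^3 + 28*r^2 - 9*r + 4)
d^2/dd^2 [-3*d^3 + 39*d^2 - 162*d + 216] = 78 - 18*d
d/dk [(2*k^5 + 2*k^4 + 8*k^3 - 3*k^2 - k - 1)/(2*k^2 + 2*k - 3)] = (12*k^6 + 24*k^5 - 2*k^4 + 8*k^3 - 76*k^2 + 22*k + 5)/(4*k^4 + 8*k^3 - 8*k^2 - 12*k + 9)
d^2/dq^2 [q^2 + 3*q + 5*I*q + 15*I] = 2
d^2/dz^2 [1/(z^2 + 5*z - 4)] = 2*(-z^2 - 5*z + (2*z + 5)^2 + 4)/(z^2 + 5*z - 4)^3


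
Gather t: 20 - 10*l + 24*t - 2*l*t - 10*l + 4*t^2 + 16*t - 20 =-20*l + 4*t^2 + t*(40 - 2*l)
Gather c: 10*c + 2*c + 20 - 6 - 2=12*c + 12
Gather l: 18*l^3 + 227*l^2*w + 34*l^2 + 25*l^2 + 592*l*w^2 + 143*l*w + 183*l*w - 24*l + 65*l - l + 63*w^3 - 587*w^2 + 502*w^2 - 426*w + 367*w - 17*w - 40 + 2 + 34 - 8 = 18*l^3 + l^2*(227*w + 59) + l*(592*w^2 + 326*w + 40) + 63*w^3 - 85*w^2 - 76*w - 12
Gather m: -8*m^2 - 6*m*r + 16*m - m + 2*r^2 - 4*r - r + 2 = -8*m^2 + m*(15 - 6*r) + 2*r^2 - 5*r + 2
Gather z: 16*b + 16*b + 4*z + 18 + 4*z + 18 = 32*b + 8*z + 36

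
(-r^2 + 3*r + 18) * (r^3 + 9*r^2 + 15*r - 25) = -r^5 - 6*r^4 + 30*r^3 + 232*r^2 + 195*r - 450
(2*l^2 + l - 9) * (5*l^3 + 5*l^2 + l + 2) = 10*l^5 + 15*l^4 - 38*l^3 - 40*l^2 - 7*l - 18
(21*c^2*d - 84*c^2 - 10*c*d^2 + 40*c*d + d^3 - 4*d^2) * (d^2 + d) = 21*c^2*d^3 - 63*c^2*d^2 - 84*c^2*d - 10*c*d^4 + 30*c*d^3 + 40*c*d^2 + d^5 - 3*d^4 - 4*d^3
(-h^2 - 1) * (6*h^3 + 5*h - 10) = -6*h^5 - 11*h^3 + 10*h^2 - 5*h + 10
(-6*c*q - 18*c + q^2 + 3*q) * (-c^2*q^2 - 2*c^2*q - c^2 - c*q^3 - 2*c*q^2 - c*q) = 6*c^3*q^3 + 30*c^3*q^2 + 42*c^3*q + 18*c^3 + 5*c^2*q^4 + 25*c^2*q^3 + 35*c^2*q^2 + 15*c^2*q - c*q^5 - 5*c*q^4 - 7*c*q^3 - 3*c*q^2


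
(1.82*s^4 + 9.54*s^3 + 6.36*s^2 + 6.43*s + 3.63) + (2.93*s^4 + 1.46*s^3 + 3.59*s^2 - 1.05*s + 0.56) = 4.75*s^4 + 11.0*s^3 + 9.95*s^2 + 5.38*s + 4.19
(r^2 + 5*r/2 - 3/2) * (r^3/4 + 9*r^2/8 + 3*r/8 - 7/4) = r^5/4 + 7*r^4/4 + 45*r^3/16 - 5*r^2/2 - 79*r/16 + 21/8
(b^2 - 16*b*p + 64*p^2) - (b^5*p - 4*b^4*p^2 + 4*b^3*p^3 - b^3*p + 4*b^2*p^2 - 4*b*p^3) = -b^5*p + 4*b^4*p^2 - 4*b^3*p^3 + b^3*p - 4*b^2*p^2 + b^2 + 4*b*p^3 - 16*b*p + 64*p^2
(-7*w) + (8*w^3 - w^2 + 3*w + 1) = 8*w^3 - w^2 - 4*w + 1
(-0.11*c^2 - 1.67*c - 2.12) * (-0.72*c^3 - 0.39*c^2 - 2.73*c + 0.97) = 0.0792*c^5 + 1.2453*c^4 + 2.478*c^3 + 5.2792*c^2 + 4.1677*c - 2.0564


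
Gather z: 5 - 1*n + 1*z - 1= -n + z + 4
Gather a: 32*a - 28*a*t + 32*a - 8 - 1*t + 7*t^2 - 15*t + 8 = a*(64 - 28*t) + 7*t^2 - 16*t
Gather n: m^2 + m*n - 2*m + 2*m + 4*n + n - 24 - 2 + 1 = m^2 + n*(m + 5) - 25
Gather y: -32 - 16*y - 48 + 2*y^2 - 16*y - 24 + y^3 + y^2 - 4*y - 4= y^3 + 3*y^2 - 36*y - 108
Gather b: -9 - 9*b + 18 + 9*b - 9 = 0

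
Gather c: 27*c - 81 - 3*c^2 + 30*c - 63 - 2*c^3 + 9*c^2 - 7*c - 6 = -2*c^3 + 6*c^2 + 50*c - 150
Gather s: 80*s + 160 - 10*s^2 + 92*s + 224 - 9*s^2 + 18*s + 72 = -19*s^2 + 190*s + 456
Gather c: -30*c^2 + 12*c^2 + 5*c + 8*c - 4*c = -18*c^2 + 9*c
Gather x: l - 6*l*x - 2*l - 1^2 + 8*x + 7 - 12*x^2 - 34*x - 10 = -l - 12*x^2 + x*(-6*l - 26) - 4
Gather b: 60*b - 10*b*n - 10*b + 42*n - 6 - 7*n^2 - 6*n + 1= b*(50 - 10*n) - 7*n^2 + 36*n - 5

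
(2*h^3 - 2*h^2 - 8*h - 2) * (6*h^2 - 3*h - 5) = 12*h^5 - 18*h^4 - 52*h^3 + 22*h^2 + 46*h + 10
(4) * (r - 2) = 4*r - 8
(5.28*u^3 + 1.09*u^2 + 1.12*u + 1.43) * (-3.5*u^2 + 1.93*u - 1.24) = -18.48*u^5 + 6.3754*u^4 - 8.3635*u^3 - 4.195*u^2 + 1.3711*u - 1.7732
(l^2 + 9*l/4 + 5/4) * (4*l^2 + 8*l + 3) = 4*l^4 + 17*l^3 + 26*l^2 + 67*l/4 + 15/4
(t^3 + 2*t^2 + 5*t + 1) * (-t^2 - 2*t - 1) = -t^5 - 4*t^4 - 10*t^3 - 13*t^2 - 7*t - 1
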